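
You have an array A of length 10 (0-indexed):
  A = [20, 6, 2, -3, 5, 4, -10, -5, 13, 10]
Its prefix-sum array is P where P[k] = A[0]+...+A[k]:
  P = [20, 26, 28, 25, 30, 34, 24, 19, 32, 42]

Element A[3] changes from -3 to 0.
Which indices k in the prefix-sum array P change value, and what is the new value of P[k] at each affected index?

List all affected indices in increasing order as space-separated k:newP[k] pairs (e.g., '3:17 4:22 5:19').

Answer: 3:28 4:33 5:37 6:27 7:22 8:35 9:45

Derivation:
P[k] = A[0] + ... + A[k]
P[k] includes A[3] iff k >= 3
Affected indices: 3, 4, ..., 9; delta = 3
  P[3]: 25 + 3 = 28
  P[4]: 30 + 3 = 33
  P[5]: 34 + 3 = 37
  P[6]: 24 + 3 = 27
  P[7]: 19 + 3 = 22
  P[8]: 32 + 3 = 35
  P[9]: 42 + 3 = 45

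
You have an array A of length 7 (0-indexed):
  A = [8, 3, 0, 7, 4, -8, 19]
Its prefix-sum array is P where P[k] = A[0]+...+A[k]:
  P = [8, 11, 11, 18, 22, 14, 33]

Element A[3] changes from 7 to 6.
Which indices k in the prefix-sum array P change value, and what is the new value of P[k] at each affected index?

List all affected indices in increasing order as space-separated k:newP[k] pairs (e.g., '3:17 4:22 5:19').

P[k] = A[0] + ... + A[k]
P[k] includes A[3] iff k >= 3
Affected indices: 3, 4, ..., 6; delta = -1
  P[3]: 18 + -1 = 17
  P[4]: 22 + -1 = 21
  P[5]: 14 + -1 = 13
  P[6]: 33 + -1 = 32

Answer: 3:17 4:21 5:13 6:32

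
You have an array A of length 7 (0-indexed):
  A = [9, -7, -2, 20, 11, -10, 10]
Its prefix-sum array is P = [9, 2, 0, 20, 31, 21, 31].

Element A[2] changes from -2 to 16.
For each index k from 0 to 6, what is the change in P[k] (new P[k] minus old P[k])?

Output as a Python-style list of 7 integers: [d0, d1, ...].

Answer: [0, 0, 18, 18, 18, 18, 18]

Derivation:
Element change: A[2] -2 -> 16, delta = 18
For k < 2: P[k] unchanged, delta_P[k] = 0
For k >= 2: P[k] shifts by exactly 18
Delta array: [0, 0, 18, 18, 18, 18, 18]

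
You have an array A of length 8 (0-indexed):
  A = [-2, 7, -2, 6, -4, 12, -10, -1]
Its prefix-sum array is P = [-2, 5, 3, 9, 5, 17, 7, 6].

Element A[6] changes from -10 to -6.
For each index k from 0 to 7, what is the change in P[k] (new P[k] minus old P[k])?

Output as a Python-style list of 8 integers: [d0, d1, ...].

Element change: A[6] -10 -> -6, delta = 4
For k < 6: P[k] unchanged, delta_P[k] = 0
For k >= 6: P[k] shifts by exactly 4
Delta array: [0, 0, 0, 0, 0, 0, 4, 4]

Answer: [0, 0, 0, 0, 0, 0, 4, 4]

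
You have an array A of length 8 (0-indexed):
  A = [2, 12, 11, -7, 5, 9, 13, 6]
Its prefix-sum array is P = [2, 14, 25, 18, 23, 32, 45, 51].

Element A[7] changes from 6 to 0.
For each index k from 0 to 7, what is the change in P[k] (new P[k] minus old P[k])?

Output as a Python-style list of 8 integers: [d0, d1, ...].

Answer: [0, 0, 0, 0, 0, 0, 0, -6]

Derivation:
Element change: A[7] 6 -> 0, delta = -6
For k < 7: P[k] unchanged, delta_P[k] = 0
For k >= 7: P[k] shifts by exactly -6
Delta array: [0, 0, 0, 0, 0, 0, 0, -6]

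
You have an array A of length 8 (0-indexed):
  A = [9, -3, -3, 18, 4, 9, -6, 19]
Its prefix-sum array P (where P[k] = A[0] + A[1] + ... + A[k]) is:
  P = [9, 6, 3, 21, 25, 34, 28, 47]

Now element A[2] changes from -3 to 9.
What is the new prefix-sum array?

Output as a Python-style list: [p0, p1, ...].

Answer: [9, 6, 15, 33, 37, 46, 40, 59]

Derivation:
Change: A[2] -3 -> 9, delta = 12
P[k] for k < 2: unchanged (A[2] not included)
P[k] for k >= 2: shift by delta = 12
  P[0] = 9 + 0 = 9
  P[1] = 6 + 0 = 6
  P[2] = 3 + 12 = 15
  P[3] = 21 + 12 = 33
  P[4] = 25 + 12 = 37
  P[5] = 34 + 12 = 46
  P[6] = 28 + 12 = 40
  P[7] = 47 + 12 = 59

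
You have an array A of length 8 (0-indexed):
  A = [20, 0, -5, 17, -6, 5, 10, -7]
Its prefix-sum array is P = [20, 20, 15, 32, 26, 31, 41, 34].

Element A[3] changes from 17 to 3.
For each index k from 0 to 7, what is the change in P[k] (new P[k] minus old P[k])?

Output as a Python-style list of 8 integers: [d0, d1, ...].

Answer: [0, 0, 0, -14, -14, -14, -14, -14]

Derivation:
Element change: A[3] 17 -> 3, delta = -14
For k < 3: P[k] unchanged, delta_P[k] = 0
For k >= 3: P[k] shifts by exactly -14
Delta array: [0, 0, 0, -14, -14, -14, -14, -14]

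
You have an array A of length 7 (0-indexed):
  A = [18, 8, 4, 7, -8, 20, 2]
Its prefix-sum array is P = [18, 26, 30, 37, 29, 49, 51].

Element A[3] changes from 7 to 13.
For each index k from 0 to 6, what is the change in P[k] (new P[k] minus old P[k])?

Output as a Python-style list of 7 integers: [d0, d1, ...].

Answer: [0, 0, 0, 6, 6, 6, 6]

Derivation:
Element change: A[3] 7 -> 13, delta = 6
For k < 3: P[k] unchanged, delta_P[k] = 0
For k >= 3: P[k] shifts by exactly 6
Delta array: [0, 0, 0, 6, 6, 6, 6]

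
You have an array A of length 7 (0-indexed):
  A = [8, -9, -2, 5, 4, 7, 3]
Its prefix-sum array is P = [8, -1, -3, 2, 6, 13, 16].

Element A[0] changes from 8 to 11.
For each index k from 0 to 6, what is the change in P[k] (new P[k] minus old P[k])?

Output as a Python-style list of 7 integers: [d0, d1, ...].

Element change: A[0] 8 -> 11, delta = 3
For k < 0: P[k] unchanged, delta_P[k] = 0
For k >= 0: P[k] shifts by exactly 3
Delta array: [3, 3, 3, 3, 3, 3, 3]

Answer: [3, 3, 3, 3, 3, 3, 3]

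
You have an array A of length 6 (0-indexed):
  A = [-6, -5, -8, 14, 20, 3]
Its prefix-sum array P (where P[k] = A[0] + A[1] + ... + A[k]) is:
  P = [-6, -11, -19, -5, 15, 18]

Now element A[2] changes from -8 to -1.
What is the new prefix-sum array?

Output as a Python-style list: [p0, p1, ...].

Answer: [-6, -11, -12, 2, 22, 25]

Derivation:
Change: A[2] -8 -> -1, delta = 7
P[k] for k < 2: unchanged (A[2] not included)
P[k] for k >= 2: shift by delta = 7
  P[0] = -6 + 0 = -6
  P[1] = -11 + 0 = -11
  P[2] = -19 + 7 = -12
  P[3] = -5 + 7 = 2
  P[4] = 15 + 7 = 22
  P[5] = 18 + 7 = 25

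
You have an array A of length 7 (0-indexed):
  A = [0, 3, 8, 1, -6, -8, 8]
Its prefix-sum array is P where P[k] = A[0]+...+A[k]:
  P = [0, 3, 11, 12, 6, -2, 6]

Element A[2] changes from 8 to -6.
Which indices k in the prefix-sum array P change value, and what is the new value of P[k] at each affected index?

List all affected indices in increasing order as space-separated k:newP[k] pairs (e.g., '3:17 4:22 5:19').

Answer: 2:-3 3:-2 4:-8 5:-16 6:-8

Derivation:
P[k] = A[0] + ... + A[k]
P[k] includes A[2] iff k >= 2
Affected indices: 2, 3, ..., 6; delta = -14
  P[2]: 11 + -14 = -3
  P[3]: 12 + -14 = -2
  P[4]: 6 + -14 = -8
  P[5]: -2 + -14 = -16
  P[6]: 6 + -14 = -8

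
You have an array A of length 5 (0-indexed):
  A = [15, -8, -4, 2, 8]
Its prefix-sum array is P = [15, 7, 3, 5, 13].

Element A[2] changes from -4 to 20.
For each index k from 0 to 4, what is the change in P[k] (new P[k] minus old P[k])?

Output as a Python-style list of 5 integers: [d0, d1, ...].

Element change: A[2] -4 -> 20, delta = 24
For k < 2: P[k] unchanged, delta_P[k] = 0
For k >= 2: P[k] shifts by exactly 24
Delta array: [0, 0, 24, 24, 24]

Answer: [0, 0, 24, 24, 24]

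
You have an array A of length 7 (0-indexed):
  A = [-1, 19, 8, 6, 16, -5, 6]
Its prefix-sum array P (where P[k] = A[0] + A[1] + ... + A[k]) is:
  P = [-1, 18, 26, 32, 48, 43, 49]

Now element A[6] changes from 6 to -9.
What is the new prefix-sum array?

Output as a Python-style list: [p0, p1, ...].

Answer: [-1, 18, 26, 32, 48, 43, 34]

Derivation:
Change: A[6] 6 -> -9, delta = -15
P[k] for k < 6: unchanged (A[6] not included)
P[k] for k >= 6: shift by delta = -15
  P[0] = -1 + 0 = -1
  P[1] = 18 + 0 = 18
  P[2] = 26 + 0 = 26
  P[3] = 32 + 0 = 32
  P[4] = 48 + 0 = 48
  P[5] = 43 + 0 = 43
  P[6] = 49 + -15 = 34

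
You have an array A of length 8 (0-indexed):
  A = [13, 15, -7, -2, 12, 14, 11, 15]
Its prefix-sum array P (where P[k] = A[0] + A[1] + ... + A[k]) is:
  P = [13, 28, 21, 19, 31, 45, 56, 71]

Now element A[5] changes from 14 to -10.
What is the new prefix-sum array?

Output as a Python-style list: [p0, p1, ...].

Change: A[5] 14 -> -10, delta = -24
P[k] for k < 5: unchanged (A[5] not included)
P[k] for k >= 5: shift by delta = -24
  P[0] = 13 + 0 = 13
  P[1] = 28 + 0 = 28
  P[2] = 21 + 0 = 21
  P[3] = 19 + 0 = 19
  P[4] = 31 + 0 = 31
  P[5] = 45 + -24 = 21
  P[6] = 56 + -24 = 32
  P[7] = 71 + -24 = 47

Answer: [13, 28, 21, 19, 31, 21, 32, 47]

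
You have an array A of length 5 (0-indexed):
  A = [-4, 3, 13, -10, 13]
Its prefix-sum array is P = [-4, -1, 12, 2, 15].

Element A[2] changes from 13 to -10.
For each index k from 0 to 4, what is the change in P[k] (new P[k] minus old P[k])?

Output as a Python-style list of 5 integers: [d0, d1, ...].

Element change: A[2] 13 -> -10, delta = -23
For k < 2: P[k] unchanged, delta_P[k] = 0
For k >= 2: P[k] shifts by exactly -23
Delta array: [0, 0, -23, -23, -23]

Answer: [0, 0, -23, -23, -23]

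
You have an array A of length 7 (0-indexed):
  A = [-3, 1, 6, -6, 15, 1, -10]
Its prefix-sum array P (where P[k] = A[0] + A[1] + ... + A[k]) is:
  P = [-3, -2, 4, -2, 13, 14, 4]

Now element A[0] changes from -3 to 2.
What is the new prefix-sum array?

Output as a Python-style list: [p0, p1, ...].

Change: A[0] -3 -> 2, delta = 5
P[k] for k < 0: unchanged (A[0] not included)
P[k] for k >= 0: shift by delta = 5
  P[0] = -3 + 5 = 2
  P[1] = -2 + 5 = 3
  P[2] = 4 + 5 = 9
  P[3] = -2 + 5 = 3
  P[4] = 13 + 5 = 18
  P[5] = 14 + 5 = 19
  P[6] = 4 + 5 = 9

Answer: [2, 3, 9, 3, 18, 19, 9]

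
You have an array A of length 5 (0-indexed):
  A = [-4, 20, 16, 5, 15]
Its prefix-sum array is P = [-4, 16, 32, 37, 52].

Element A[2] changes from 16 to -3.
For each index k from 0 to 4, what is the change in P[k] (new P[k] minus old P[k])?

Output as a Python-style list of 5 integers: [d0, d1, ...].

Answer: [0, 0, -19, -19, -19]

Derivation:
Element change: A[2] 16 -> -3, delta = -19
For k < 2: P[k] unchanged, delta_P[k] = 0
For k >= 2: P[k] shifts by exactly -19
Delta array: [0, 0, -19, -19, -19]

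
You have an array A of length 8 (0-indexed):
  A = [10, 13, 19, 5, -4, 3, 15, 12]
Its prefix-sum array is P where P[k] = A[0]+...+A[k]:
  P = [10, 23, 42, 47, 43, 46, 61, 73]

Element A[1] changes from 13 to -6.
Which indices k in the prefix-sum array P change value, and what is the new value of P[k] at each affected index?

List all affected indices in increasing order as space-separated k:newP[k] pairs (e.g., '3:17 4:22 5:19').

Answer: 1:4 2:23 3:28 4:24 5:27 6:42 7:54

Derivation:
P[k] = A[0] + ... + A[k]
P[k] includes A[1] iff k >= 1
Affected indices: 1, 2, ..., 7; delta = -19
  P[1]: 23 + -19 = 4
  P[2]: 42 + -19 = 23
  P[3]: 47 + -19 = 28
  P[4]: 43 + -19 = 24
  P[5]: 46 + -19 = 27
  P[6]: 61 + -19 = 42
  P[7]: 73 + -19 = 54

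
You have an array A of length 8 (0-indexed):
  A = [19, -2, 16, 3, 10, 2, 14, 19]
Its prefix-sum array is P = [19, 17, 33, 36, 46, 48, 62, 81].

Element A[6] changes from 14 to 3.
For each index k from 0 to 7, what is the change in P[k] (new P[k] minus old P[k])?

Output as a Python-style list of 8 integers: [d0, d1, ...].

Answer: [0, 0, 0, 0, 0, 0, -11, -11]

Derivation:
Element change: A[6] 14 -> 3, delta = -11
For k < 6: P[k] unchanged, delta_P[k] = 0
For k >= 6: P[k] shifts by exactly -11
Delta array: [0, 0, 0, 0, 0, 0, -11, -11]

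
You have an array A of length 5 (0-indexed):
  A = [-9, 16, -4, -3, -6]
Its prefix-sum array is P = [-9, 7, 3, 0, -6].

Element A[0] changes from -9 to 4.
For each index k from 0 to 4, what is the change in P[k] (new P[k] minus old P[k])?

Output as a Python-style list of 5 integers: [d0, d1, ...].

Element change: A[0] -9 -> 4, delta = 13
For k < 0: P[k] unchanged, delta_P[k] = 0
For k >= 0: P[k] shifts by exactly 13
Delta array: [13, 13, 13, 13, 13]

Answer: [13, 13, 13, 13, 13]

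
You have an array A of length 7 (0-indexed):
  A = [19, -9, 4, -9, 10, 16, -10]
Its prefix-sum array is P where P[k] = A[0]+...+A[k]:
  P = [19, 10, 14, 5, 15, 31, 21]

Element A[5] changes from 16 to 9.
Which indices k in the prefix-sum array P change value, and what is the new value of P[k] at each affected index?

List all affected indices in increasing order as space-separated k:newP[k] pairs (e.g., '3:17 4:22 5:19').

Answer: 5:24 6:14

Derivation:
P[k] = A[0] + ... + A[k]
P[k] includes A[5] iff k >= 5
Affected indices: 5, 6, ..., 6; delta = -7
  P[5]: 31 + -7 = 24
  P[6]: 21 + -7 = 14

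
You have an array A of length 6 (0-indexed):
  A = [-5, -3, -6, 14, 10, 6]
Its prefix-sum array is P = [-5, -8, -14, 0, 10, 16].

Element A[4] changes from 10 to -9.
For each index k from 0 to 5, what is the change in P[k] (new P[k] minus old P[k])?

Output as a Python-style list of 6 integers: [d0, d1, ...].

Element change: A[4] 10 -> -9, delta = -19
For k < 4: P[k] unchanged, delta_P[k] = 0
For k >= 4: P[k] shifts by exactly -19
Delta array: [0, 0, 0, 0, -19, -19]

Answer: [0, 0, 0, 0, -19, -19]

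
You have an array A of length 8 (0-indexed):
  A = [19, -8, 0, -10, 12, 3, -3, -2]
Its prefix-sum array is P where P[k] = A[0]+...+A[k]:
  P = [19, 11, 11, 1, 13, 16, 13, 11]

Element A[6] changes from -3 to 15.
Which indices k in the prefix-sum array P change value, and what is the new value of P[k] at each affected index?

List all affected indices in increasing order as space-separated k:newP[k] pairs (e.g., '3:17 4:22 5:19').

Answer: 6:31 7:29

Derivation:
P[k] = A[0] + ... + A[k]
P[k] includes A[6] iff k >= 6
Affected indices: 6, 7, ..., 7; delta = 18
  P[6]: 13 + 18 = 31
  P[7]: 11 + 18 = 29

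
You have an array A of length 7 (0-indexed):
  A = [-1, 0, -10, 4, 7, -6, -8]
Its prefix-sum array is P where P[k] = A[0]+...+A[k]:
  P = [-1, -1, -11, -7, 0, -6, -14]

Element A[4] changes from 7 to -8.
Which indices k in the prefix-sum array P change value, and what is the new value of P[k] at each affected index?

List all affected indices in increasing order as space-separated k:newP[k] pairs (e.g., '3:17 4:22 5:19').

P[k] = A[0] + ... + A[k]
P[k] includes A[4] iff k >= 4
Affected indices: 4, 5, ..., 6; delta = -15
  P[4]: 0 + -15 = -15
  P[5]: -6 + -15 = -21
  P[6]: -14 + -15 = -29

Answer: 4:-15 5:-21 6:-29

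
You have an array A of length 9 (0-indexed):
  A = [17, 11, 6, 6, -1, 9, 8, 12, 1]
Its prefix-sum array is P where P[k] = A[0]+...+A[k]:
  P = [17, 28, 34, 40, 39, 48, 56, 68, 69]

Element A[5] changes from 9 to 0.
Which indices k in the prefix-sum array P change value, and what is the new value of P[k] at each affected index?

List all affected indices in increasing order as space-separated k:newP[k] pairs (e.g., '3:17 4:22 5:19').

Answer: 5:39 6:47 7:59 8:60

Derivation:
P[k] = A[0] + ... + A[k]
P[k] includes A[5] iff k >= 5
Affected indices: 5, 6, ..., 8; delta = -9
  P[5]: 48 + -9 = 39
  P[6]: 56 + -9 = 47
  P[7]: 68 + -9 = 59
  P[8]: 69 + -9 = 60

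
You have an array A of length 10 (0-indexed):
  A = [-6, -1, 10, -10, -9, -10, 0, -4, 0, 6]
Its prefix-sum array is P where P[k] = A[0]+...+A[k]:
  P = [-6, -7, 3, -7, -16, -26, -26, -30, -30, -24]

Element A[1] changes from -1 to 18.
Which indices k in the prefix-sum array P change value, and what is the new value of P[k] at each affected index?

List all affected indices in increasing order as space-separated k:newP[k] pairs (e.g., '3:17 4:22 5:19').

Answer: 1:12 2:22 3:12 4:3 5:-7 6:-7 7:-11 8:-11 9:-5

Derivation:
P[k] = A[0] + ... + A[k]
P[k] includes A[1] iff k >= 1
Affected indices: 1, 2, ..., 9; delta = 19
  P[1]: -7 + 19 = 12
  P[2]: 3 + 19 = 22
  P[3]: -7 + 19 = 12
  P[4]: -16 + 19 = 3
  P[5]: -26 + 19 = -7
  P[6]: -26 + 19 = -7
  P[7]: -30 + 19 = -11
  P[8]: -30 + 19 = -11
  P[9]: -24 + 19 = -5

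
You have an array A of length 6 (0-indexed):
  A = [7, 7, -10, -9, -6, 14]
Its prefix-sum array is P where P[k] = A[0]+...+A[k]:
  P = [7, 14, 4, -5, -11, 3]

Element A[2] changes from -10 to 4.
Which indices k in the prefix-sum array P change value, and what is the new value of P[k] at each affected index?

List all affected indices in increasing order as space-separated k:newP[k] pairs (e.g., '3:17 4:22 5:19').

Answer: 2:18 3:9 4:3 5:17

Derivation:
P[k] = A[0] + ... + A[k]
P[k] includes A[2] iff k >= 2
Affected indices: 2, 3, ..., 5; delta = 14
  P[2]: 4 + 14 = 18
  P[3]: -5 + 14 = 9
  P[4]: -11 + 14 = 3
  P[5]: 3 + 14 = 17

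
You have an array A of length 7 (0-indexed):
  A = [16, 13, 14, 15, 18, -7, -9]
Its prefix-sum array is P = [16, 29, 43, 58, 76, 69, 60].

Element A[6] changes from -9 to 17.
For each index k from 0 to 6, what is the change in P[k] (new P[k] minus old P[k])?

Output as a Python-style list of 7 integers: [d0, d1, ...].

Element change: A[6] -9 -> 17, delta = 26
For k < 6: P[k] unchanged, delta_P[k] = 0
For k >= 6: P[k] shifts by exactly 26
Delta array: [0, 0, 0, 0, 0, 0, 26]

Answer: [0, 0, 0, 0, 0, 0, 26]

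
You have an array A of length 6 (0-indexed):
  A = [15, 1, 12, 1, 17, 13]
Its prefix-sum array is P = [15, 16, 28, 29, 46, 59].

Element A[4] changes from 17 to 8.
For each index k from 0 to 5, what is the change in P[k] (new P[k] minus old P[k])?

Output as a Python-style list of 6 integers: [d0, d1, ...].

Element change: A[4] 17 -> 8, delta = -9
For k < 4: P[k] unchanged, delta_P[k] = 0
For k >= 4: P[k] shifts by exactly -9
Delta array: [0, 0, 0, 0, -9, -9]

Answer: [0, 0, 0, 0, -9, -9]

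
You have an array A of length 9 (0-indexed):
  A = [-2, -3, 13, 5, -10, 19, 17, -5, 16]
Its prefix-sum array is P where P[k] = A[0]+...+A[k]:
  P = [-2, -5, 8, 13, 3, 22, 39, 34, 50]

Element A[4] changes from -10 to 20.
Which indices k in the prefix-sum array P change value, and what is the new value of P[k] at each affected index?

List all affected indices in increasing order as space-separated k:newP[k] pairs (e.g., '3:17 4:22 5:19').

Answer: 4:33 5:52 6:69 7:64 8:80

Derivation:
P[k] = A[0] + ... + A[k]
P[k] includes A[4] iff k >= 4
Affected indices: 4, 5, ..., 8; delta = 30
  P[4]: 3 + 30 = 33
  P[5]: 22 + 30 = 52
  P[6]: 39 + 30 = 69
  P[7]: 34 + 30 = 64
  P[8]: 50 + 30 = 80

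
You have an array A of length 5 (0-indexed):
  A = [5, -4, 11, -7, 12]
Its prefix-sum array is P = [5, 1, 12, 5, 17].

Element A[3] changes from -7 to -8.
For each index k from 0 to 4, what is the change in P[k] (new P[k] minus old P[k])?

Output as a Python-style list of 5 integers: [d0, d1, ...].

Answer: [0, 0, 0, -1, -1]

Derivation:
Element change: A[3] -7 -> -8, delta = -1
For k < 3: P[k] unchanged, delta_P[k] = 0
For k >= 3: P[k] shifts by exactly -1
Delta array: [0, 0, 0, -1, -1]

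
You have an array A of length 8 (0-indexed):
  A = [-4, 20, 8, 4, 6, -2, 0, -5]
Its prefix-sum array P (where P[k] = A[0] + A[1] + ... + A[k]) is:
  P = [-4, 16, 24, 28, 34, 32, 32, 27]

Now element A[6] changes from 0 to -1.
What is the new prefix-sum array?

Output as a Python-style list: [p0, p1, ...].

Answer: [-4, 16, 24, 28, 34, 32, 31, 26]

Derivation:
Change: A[6] 0 -> -1, delta = -1
P[k] for k < 6: unchanged (A[6] not included)
P[k] for k >= 6: shift by delta = -1
  P[0] = -4 + 0 = -4
  P[1] = 16 + 0 = 16
  P[2] = 24 + 0 = 24
  P[3] = 28 + 0 = 28
  P[4] = 34 + 0 = 34
  P[5] = 32 + 0 = 32
  P[6] = 32 + -1 = 31
  P[7] = 27 + -1 = 26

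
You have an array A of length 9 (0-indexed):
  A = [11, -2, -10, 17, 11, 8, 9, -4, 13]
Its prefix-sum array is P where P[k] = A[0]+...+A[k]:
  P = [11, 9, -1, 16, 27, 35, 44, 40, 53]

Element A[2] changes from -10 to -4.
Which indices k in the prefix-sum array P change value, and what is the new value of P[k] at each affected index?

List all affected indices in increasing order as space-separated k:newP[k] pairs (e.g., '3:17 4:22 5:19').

P[k] = A[0] + ... + A[k]
P[k] includes A[2] iff k >= 2
Affected indices: 2, 3, ..., 8; delta = 6
  P[2]: -1 + 6 = 5
  P[3]: 16 + 6 = 22
  P[4]: 27 + 6 = 33
  P[5]: 35 + 6 = 41
  P[6]: 44 + 6 = 50
  P[7]: 40 + 6 = 46
  P[8]: 53 + 6 = 59

Answer: 2:5 3:22 4:33 5:41 6:50 7:46 8:59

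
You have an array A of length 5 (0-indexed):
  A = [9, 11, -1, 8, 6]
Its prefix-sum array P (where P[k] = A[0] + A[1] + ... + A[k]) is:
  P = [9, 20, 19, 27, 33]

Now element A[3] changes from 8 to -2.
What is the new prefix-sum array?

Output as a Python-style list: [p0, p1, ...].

Change: A[3] 8 -> -2, delta = -10
P[k] for k < 3: unchanged (A[3] not included)
P[k] for k >= 3: shift by delta = -10
  P[0] = 9 + 0 = 9
  P[1] = 20 + 0 = 20
  P[2] = 19 + 0 = 19
  P[3] = 27 + -10 = 17
  P[4] = 33 + -10 = 23

Answer: [9, 20, 19, 17, 23]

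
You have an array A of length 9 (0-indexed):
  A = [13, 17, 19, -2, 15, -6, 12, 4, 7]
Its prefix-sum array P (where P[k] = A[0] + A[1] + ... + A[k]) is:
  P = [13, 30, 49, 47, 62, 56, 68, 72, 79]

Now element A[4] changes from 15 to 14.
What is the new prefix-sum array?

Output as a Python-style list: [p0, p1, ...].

Answer: [13, 30, 49, 47, 61, 55, 67, 71, 78]

Derivation:
Change: A[4] 15 -> 14, delta = -1
P[k] for k < 4: unchanged (A[4] not included)
P[k] for k >= 4: shift by delta = -1
  P[0] = 13 + 0 = 13
  P[1] = 30 + 0 = 30
  P[2] = 49 + 0 = 49
  P[3] = 47 + 0 = 47
  P[4] = 62 + -1 = 61
  P[5] = 56 + -1 = 55
  P[6] = 68 + -1 = 67
  P[7] = 72 + -1 = 71
  P[8] = 79 + -1 = 78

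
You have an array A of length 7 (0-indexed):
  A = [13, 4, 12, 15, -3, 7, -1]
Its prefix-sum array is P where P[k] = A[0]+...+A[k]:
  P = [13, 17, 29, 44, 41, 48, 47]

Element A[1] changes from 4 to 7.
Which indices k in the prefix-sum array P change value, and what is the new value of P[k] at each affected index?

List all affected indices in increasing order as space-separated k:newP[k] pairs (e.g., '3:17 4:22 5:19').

P[k] = A[0] + ... + A[k]
P[k] includes A[1] iff k >= 1
Affected indices: 1, 2, ..., 6; delta = 3
  P[1]: 17 + 3 = 20
  P[2]: 29 + 3 = 32
  P[3]: 44 + 3 = 47
  P[4]: 41 + 3 = 44
  P[5]: 48 + 3 = 51
  P[6]: 47 + 3 = 50

Answer: 1:20 2:32 3:47 4:44 5:51 6:50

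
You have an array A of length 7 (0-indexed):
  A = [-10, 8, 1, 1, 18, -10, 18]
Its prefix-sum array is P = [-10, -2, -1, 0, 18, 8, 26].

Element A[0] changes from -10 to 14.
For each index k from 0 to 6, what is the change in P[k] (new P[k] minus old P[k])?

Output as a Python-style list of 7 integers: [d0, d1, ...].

Answer: [24, 24, 24, 24, 24, 24, 24]

Derivation:
Element change: A[0] -10 -> 14, delta = 24
For k < 0: P[k] unchanged, delta_P[k] = 0
For k >= 0: P[k] shifts by exactly 24
Delta array: [24, 24, 24, 24, 24, 24, 24]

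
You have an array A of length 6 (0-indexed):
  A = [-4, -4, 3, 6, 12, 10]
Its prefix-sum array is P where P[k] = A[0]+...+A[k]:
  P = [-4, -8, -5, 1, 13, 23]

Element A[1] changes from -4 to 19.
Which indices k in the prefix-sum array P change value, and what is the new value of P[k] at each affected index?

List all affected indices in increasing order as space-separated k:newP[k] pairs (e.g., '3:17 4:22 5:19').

P[k] = A[0] + ... + A[k]
P[k] includes A[1] iff k >= 1
Affected indices: 1, 2, ..., 5; delta = 23
  P[1]: -8 + 23 = 15
  P[2]: -5 + 23 = 18
  P[3]: 1 + 23 = 24
  P[4]: 13 + 23 = 36
  P[5]: 23 + 23 = 46

Answer: 1:15 2:18 3:24 4:36 5:46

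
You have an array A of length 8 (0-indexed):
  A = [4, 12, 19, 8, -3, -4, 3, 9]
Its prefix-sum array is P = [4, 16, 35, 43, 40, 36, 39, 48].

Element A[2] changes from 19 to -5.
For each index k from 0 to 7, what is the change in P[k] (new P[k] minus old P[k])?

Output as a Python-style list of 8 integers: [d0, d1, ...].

Element change: A[2] 19 -> -5, delta = -24
For k < 2: P[k] unchanged, delta_P[k] = 0
For k >= 2: P[k] shifts by exactly -24
Delta array: [0, 0, -24, -24, -24, -24, -24, -24]

Answer: [0, 0, -24, -24, -24, -24, -24, -24]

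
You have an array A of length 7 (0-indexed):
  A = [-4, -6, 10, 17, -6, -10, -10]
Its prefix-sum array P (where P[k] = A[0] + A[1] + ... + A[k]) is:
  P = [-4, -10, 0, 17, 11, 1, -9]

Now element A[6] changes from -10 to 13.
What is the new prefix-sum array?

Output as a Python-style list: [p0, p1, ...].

Answer: [-4, -10, 0, 17, 11, 1, 14]

Derivation:
Change: A[6] -10 -> 13, delta = 23
P[k] for k < 6: unchanged (A[6] not included)
P[k] for k >= 6: shift by delta = 23
  P[0] = -4 + 0 = -4
  P[1] = -10 + 0 = -10
  P[2] = 0 + 0 = 0
  P[3] = 17 + 0 = 17
  P[4] = 11 + 0 = 11
  P[5] = 1 + 0 = 1
  P[6] = -9 + 23 = 14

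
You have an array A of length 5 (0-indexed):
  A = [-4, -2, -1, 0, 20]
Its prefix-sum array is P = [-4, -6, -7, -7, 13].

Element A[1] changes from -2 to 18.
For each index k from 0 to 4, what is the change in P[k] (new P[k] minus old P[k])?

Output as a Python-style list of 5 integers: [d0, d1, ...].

Answer: [0, 20, 20, 20, 20]

Derivation:
Element change: A[1] -2 -> 18, delta = 20
For k < 1: P[k] unchanged, delta_P[k] = 0
For k >= 1: P[k] shifts by exactly 20
Delta array: [0, 20, 20, 20, 20]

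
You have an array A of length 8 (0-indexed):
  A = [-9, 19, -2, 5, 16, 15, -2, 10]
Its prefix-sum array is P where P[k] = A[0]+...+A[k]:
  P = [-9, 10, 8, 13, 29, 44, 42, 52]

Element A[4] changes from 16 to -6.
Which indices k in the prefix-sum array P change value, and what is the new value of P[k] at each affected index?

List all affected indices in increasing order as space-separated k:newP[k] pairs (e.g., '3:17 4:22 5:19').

Answer: 4:7 5:22 6:20 7:30

Derivation:
P[k] = A[0] + ... + A[k]
P[k] includes A[4] iff k >= 4
Affected indices: 4, 5, ..., 7; delta = -22
  P[4]: 29 + -22 = 7
  P[5]: 44 + -22 = 22
  P[6]: 42 + -22 = 20
  P[7]: 52 + -22 = 30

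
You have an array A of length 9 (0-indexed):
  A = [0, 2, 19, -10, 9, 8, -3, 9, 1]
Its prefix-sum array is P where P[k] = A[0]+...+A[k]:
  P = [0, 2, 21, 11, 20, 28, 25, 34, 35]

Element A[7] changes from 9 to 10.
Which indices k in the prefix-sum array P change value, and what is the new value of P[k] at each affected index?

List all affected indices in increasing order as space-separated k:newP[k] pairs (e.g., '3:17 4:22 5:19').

P[k] = A[0] + ... + A[k]
P[k] includes A[7] iff k >= 7
Affected indices: 7, 8, ..., 8; delta = 1
  P[7]: 34 + 1 = 35
  P[8]: 35 + 1 = 36

Answer: 7:35 8:36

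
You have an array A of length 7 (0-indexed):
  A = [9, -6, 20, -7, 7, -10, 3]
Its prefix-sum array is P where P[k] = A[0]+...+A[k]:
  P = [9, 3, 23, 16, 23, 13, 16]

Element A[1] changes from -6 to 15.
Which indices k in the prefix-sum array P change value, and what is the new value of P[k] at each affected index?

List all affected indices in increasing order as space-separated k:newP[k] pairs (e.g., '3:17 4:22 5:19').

P[k] = A[0] + ... + A[k]
P[k] includes A[1] iff k >= 1
Affected indices: 1, 2, ..., 6; delta = 21
  P[1]: 3 + 21 = 24
  P[2]: 23 + 21 = 44
  P[3]: 16 + 21 = 37
  P[4]: 23 + 21 = 44
  P[5]: 13 + 21 = 34
  P[6]: 16 + 21 = 37

Answer: 1:24 2:44 3:37 4:44 5:34 6:37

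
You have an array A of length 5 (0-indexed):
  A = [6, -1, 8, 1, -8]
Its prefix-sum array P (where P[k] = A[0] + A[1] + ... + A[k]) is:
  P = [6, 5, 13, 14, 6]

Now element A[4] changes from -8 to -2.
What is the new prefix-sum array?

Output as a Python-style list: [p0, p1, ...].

Change: A[4] -8 -> -2, delta = 6
P[k] for k < 4: unchanged (A[4] not included)
P[k] for k >= 4: shift by delta = 6
  P[0] = 6 + 0 = 6
  P[1] = 5 + 0 = 5
  P[2] = 13 + 0 = 13
  P[3] = 14 + 0 = 14
  P[4] = 6 + 6 = 12

Answer: [6, 5, 13, 14, 12]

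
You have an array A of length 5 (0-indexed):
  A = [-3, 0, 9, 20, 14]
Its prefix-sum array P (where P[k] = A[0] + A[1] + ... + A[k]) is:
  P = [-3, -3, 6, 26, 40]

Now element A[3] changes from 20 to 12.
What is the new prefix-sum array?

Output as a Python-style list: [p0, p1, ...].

Change: A[3] 20 -> 12, delta = -8
P[k] for k < 3: unchanged (A[3] not included)
P[k] for k >= 3: shift by delta = -8
  P[0] = -3 + 0 = -3
  P[1] = -3 + 0 = -3
  P[2] = 6 + 0 = 6
  P[3] = 26 + -8 = 18
  P[4] = 40 + -8 = 32

Answer: [-3, -3, 6, 18, 32]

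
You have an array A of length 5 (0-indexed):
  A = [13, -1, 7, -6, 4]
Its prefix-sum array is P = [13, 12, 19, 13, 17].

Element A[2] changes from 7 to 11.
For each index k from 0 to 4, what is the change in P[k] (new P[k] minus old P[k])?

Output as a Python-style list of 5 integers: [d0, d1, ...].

Answer: [0, 0, 4, 4, 4]

Derivation:
Element change: A[2] 7 -> 11, delta = 4
For k < 2: P[k] unchanged, delta_P[k] = 0
For k >= 2: P[k] shifts by exactly 4
Delta array: [0, 0, 4, 4, 4]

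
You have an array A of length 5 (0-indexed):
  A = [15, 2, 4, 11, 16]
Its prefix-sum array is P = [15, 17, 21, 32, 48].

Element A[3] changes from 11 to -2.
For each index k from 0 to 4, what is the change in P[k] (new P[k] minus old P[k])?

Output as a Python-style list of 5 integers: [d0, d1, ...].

Answer: [0, 0, 0, -13, -13]

Derivation:
Element change: A[3] 11 -> -2, delta = -13
For k < 3: P[k] unchanged, delta_P[k] = 0
For k >= 3: P[k] shifts by exactly -13
Delta array: [0, 0, 0, -13, -13]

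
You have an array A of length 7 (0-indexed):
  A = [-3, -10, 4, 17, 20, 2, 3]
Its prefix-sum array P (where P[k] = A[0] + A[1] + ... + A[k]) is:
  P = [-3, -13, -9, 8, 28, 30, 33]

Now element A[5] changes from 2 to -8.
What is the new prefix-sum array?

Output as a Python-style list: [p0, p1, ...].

Change: A[5] 2 -> -8, delta = -10
P[k] for k < 5: unchanged (A[5] not included)
P[k] for k >= 5: shift by delta = -10
  P[0] = -3 + 0 = -3
  P[1] = -13 + 0 = -13
  P[2] = -9 + 0 = -9
  P[3] = 8 + 0 = 8
  P[4] = 28 + 0 = 28
  P[5] = 30 + -10 = 20
  P[6] = 33 + -10 = 23

Answer: [-3, -13, -9, 8, 28, 20, 23]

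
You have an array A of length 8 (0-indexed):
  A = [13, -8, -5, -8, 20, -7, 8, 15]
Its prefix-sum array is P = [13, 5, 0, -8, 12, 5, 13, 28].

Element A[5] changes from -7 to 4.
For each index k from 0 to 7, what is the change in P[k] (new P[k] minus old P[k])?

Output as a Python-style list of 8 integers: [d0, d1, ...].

Answer: [0, 0, 0, 0, 0, 11, 11, 11]

Derivation:
Element change: A[5] -7 -> 4, delta = 11
For k < 5: P[k] unchanged, delta_P[k] = 0
For k >= 5: P[k] shifts by exactly 11
Delta array: [0, 0, 0, 0, 0, 11, 11, 11]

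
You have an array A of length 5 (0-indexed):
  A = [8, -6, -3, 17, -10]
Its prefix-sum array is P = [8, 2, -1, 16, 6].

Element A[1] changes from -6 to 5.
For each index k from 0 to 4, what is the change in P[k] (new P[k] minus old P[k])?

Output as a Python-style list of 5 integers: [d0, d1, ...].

Element change: A[1] -6 -> 5, delta = 11
For k < 1: P[k] unchanged, delta_P[k] = 0
For k >= 1: P[k] shifts by exactly 11
Delta array: [0, 11, 11, 11, 11]

Answer: [0, 11, 11, 11, 11]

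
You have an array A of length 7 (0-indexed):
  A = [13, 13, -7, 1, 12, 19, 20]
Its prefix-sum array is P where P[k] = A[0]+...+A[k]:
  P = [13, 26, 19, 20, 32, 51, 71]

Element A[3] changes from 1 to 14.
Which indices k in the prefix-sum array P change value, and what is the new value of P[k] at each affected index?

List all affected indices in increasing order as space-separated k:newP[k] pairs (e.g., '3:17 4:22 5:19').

Answer: 3:33 4:45 5:64 6:84

Derivation:
P[k] = A[0] + ... + A[k]
P[k] includes A[3] iff k >= 3
Affected indices: 3, 4, ..., 6; delta = 13
  P[3]: 20 + 13 = 33
  P[4]: 32 + 13 = 45
  P[5]: 51 + 13 = 64
  P[6]: 71 + 13 = 84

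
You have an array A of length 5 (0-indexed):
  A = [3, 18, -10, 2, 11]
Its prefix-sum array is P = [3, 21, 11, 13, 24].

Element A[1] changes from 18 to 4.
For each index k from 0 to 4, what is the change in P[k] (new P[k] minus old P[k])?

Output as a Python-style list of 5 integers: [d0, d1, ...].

Element change: A[1] 18 -> 4, delta = -14
For k < 1: P[k] unchanged, delta_P[k] = 0
For k >= 1: P[k] shifts by exactly -14
Delta array: [0, -14, -14, -14, -14]

Answer: [0, -14, -14, -14, -14]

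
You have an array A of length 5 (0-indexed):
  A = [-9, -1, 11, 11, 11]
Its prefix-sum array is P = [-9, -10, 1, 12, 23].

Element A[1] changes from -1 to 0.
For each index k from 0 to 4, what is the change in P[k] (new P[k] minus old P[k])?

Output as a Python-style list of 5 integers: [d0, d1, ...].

Answer: [0, 1, 1, 1, 1]

Derivation:
Element change: A[1] -1 -> 0, delta = 1
For k < 1: P[k] unchanged, delta_P[k] = 0
For k >= 1: P[k] shifts by exactly 1
Delta array: [0, 1, 1, 1, 1]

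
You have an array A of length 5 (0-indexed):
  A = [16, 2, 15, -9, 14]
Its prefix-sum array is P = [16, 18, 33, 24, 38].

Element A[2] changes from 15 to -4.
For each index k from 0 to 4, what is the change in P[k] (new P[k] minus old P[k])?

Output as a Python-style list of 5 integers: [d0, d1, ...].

Element change: A[2] 15 -> -4, delta = -19
For k < 2: P[k] unchanged, delta_P[k] = 0
For k >= 2: P[k] shifts by exactly -19
Delta array: [0, 0, -19, -19, -19]

Answer: [0, 0, -19, -19, -19]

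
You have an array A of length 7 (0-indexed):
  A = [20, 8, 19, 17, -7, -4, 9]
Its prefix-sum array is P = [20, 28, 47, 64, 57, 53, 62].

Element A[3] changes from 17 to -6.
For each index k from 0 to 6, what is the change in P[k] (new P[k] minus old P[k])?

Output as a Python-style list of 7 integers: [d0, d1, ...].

Answer: [0, 0, 0, -23, -23, -23, -23]

Derivation:
Element change: A[3] 17 -> -6, delta = -23
For k < 3: P[k] unchanged, delta_P[k] = 0
For k >= 3: P[k] shifts by exactly -23
Delta array: [0, 0, 0, -23, -23, -23, -23]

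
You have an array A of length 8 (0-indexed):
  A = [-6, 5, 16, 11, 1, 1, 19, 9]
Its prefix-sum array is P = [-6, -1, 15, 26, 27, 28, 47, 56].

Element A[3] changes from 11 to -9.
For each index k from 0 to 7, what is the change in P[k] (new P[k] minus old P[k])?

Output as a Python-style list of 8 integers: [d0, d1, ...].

Answer: [0, 0, 0, -20, -20, -20, -20, -20]

Derivation:
Element change: A[3] 11 -> -9, delta = -20
For k < 3: P[k] unchanged, delta_P[k] = 0
For k >= 3: P[k] shifts by exactly -20
Delta array: [0, 0, 0, -20, -20, -20, -20, -20]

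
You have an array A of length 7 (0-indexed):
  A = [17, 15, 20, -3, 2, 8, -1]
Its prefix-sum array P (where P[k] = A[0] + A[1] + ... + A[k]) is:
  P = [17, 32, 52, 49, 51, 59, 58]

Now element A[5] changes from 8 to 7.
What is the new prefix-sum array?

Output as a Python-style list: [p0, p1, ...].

Change: A[5] 8 -> 7, delta = -1
P[k] for k < 5: unchanged (A[5] not included)
P[k] for k >= 5: shift by delta = -1
  P[0] = 17 + 0 = 17
  P[1] = 32 + 0 = 32
  P[2] = 52 + 0 = 52
  P[3] = 49 + 0 = 49
  P[4] = 51 + 0 = 51
  P[5] = 59 + -1 = 58
  P[6] = 58 + -1 = 57

Answer: [17, 32, 52, 49, 51, 58, 57]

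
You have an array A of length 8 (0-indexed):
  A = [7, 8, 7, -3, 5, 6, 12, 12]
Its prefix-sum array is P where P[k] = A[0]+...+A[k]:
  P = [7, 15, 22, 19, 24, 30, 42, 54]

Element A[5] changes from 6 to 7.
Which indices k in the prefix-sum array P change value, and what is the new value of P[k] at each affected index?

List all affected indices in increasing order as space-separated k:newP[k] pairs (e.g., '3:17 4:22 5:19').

P[k] = A[0] + ... + A[k]
P[k] includes A[5] iff k >= 5
Affected indices: 5, 6, ..., 7; delta = 1
  P[5]: 30 + 1 = 31
  P[6]: 42 + 1 = 43
  P[7]: 54 + 1 = 55

Answer: 5:31 6:43 7:55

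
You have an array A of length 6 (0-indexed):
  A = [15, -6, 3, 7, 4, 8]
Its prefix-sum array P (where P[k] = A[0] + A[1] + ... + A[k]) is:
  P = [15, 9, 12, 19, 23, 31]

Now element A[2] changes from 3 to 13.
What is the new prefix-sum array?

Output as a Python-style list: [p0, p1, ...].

Change: A[2] 3 -> 13, delta = 10
P[k] for k < 2: unchanged (A[2] not included)
P[k] for k >= 2: shift by delta = 10
  P[0] = 15 + 0 = 15
  P[1] = 9 + 0 = 9
  P[2] = 12 + 10 = 22
  P[3] = 19 + 10 = 29
  P[4] = 23 + 10 = 33
  P[5] = 31 + 10 = 41

Answer: [15, 9, 22, 29, 33, 41]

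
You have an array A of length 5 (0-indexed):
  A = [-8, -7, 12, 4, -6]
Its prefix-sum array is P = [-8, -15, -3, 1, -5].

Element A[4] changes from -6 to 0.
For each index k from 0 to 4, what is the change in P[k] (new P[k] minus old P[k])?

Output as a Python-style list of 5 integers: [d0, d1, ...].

Element change: A[4] -6 -> 0, delta = 6
For k < 4: P[k] unchanged, delta_P[k] = 0
For k >= 4: P[k] shifts by exactly 6
Delta array: [0, 0, 0, 0, 6]

Answer: [0, 0, 0, 0, 6]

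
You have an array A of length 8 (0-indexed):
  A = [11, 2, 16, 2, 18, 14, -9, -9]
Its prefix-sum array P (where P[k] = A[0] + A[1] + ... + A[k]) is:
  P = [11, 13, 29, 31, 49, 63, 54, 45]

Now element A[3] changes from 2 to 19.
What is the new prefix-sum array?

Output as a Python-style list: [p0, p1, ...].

Change: A[3] 2 -> 19, delta = 17
P[k] for k < 3: unchanged (A[3] not included)
P[k] for k >= 3: shift by delta = 17
  P[0] = 11 + 0 = 11
  P[1] = 13 + 0 = 13
  P[2] = 29 + 0 = 29
  P[3] = 31 + 17 = 48
  P[4] = 49 + 17 = 66
  P[5] = 63 + 17 = 80
  P[6] = 54 + 17 = 71
  P[7] = 45 + 17 = 62

Answer: [11, 13, 29, 48, 66, 80, 71, 62]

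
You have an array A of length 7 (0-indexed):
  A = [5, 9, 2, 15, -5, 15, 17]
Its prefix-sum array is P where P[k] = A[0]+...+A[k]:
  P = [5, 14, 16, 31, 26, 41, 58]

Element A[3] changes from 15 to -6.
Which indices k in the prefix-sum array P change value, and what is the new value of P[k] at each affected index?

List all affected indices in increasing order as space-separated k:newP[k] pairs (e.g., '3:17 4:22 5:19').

P[k] = A[0] + ... + A[k]
P[k] includes A[3] iff k >= 3
Affected indices: 3, 4, ..., 6; delta = -21
  P[3]: 31 + -21 = 10
  P[4]: 26 + -21 = 5
  P[5]: 41 + -21 = 20
  P[6]: 58 + -21 = 37

Answer: 3:10 4:5 5:20 6:37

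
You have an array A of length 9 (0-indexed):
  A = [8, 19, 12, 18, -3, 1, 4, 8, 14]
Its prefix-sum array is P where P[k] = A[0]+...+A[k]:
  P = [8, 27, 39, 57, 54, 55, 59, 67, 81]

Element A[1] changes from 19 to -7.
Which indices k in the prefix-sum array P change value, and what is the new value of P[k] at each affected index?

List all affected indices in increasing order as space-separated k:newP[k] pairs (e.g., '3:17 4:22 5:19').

P[k] = A[0] + ... + A[k]
P[k] includes A[1] iff k >= 1
Affected indices: 1, 2, ..., 8; delta = -26
  P[1]: 27 + -26 = 1
  P[2]: 39 + -26 = 13
  P[3]: 57 + -26 = 31
  P[4]: 54 + -26 = 28
  P[5]: 55 + -26 = 29
  P[6]: 59 + -26 = 33
  P[7]: 67 + -26 = 41
  P[8]: 81 + -26 = 55

Answer: 1:1 2:13 3:31 4:28 5:29 6:33 7:41 8:55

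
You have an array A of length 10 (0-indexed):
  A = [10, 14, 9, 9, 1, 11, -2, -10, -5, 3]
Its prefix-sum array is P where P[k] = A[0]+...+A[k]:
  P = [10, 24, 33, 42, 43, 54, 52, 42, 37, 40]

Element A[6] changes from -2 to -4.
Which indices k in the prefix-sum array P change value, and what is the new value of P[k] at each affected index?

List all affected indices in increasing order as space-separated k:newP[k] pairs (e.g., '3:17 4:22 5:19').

Answer: 6:50 7:40 8:35 9:38

Derivation:
P[k] = A[0] + ... + A[k]
P[k] includes A[6] iff k >= 6
Affected indices: 6, 7, ..., 9; delta = -2
  P[6]: 52 + -2 = 50
  P[7]: 42 + -2 = 40
  P[8]: 37 + -2 = 35
  P[9]: 40 + -2 = 38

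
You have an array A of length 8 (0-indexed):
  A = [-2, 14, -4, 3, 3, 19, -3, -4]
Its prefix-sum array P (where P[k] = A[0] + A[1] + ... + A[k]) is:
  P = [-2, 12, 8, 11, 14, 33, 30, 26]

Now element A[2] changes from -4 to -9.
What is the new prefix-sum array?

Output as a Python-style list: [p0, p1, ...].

Answer: [-2, 12, 3, 6, 9, 28, 25, 21]

Derivation:
Change: A[2] -4 -> -9, delta = -5
P[k] for k < 2: unchanged (A[2] not included)
P[k] for k >= 2: shift by delta = -5
  P[0] = -2 + 0 = -2
  P[1] = 12 + 0 = 12
  P[2] = 8 + -5 = 3
  P[3] = 11 + -5 = 6
  P[4] = 14 + -5 = 9
  P[5] = 33 + -5 = 28
  P[6] = 30 + -5 = 25
  P[7] = 26 + -5 = 21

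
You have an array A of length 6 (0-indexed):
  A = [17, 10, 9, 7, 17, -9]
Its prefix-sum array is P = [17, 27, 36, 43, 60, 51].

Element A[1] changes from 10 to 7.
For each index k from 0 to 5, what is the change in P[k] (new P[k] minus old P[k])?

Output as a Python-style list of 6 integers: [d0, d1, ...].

Answer: [0, -3, -3, -3, -3, -3]

Derivation:
Element change: A[1] 10 -> 7, delta = -3
For k < 1: P[k] unchanged, delta_P[k] = 0
For k >= 1: P[k] shifts by exactly -3
Delta array: [0, -3, -3, -3, -3, -3]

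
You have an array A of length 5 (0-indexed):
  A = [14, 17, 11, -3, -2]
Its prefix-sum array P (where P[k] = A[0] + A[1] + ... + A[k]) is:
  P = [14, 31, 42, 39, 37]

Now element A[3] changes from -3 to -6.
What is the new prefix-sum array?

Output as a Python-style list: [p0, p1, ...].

Change: A[3] -3 -> -6, delta = -3
P[k] for k < 3: unchanged (A[3] not included)
P[k] for k >= 3: shift by delta = -3
  P[0] = 14 + 0 = 14
  P[1] = 31 + 0 = 31
  P[2] = 42 + 0 = 42
  P[3] = 39 + -3 = 36
  P[4] = 37 + -3 = 34

Answer: [14, 31, 42, 36, 34]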